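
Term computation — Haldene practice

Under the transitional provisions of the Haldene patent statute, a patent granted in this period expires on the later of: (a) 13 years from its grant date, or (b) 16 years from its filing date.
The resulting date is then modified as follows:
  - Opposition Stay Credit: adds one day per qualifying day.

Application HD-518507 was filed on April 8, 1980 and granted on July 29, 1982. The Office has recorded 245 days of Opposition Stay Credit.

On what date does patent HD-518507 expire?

(a) grant + 13 years → 29 July 1995.
(b) filing + 16 years → 8 April 1996.
Later of the two: 8 April 1996.
Opposition Stay Credit: +245 days → 9 December 1996.

1996-12-09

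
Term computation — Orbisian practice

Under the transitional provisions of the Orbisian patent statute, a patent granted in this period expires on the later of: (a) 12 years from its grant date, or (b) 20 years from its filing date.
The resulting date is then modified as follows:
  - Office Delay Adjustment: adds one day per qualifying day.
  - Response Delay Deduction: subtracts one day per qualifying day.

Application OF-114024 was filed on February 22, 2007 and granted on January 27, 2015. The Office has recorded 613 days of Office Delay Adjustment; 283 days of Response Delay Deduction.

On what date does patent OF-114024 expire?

2028-01-18

(a) grant + 12 years → 27 January 2027.
(b) filing + 20 years → 22 February 2027.
Later of the two: 22 February 2027.
Office Delay Adjustment: +613 days → 27 October 2028.
Response Delay Deduction: −283 days → 18 January 2028.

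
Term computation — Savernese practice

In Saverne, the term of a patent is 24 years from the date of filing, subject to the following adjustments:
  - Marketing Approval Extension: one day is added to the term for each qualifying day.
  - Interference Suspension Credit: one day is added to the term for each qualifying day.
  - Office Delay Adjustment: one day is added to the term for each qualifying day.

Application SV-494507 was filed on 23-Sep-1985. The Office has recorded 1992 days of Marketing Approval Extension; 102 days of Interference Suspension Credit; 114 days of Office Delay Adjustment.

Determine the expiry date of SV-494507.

Base term: filing date + 24 years → 23 September 2009.
Marketing Approval Extension: +1992 days → 8 March 2015.
Interference Suspension Credit: +102 days → 18 June 2015.
Office Delay Adjustment: +114 days → 10 October 2015.

2015-10-10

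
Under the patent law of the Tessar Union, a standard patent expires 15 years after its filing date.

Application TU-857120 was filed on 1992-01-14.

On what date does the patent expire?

2007-01-14

Filing date + 15 years → 14 January 2007.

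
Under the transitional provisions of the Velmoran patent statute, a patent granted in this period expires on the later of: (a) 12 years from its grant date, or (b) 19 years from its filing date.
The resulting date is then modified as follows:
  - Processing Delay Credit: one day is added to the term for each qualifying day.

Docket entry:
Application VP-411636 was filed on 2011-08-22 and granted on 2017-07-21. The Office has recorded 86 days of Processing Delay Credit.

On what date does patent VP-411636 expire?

2030-11-16

(a) grant + 12 years → 21 July 2029.
(b) filing + 19 years → 22 August 2030.
Later of the two: 22 August 2030.
Processing Delay Credit: +86 days → 16 November 2030.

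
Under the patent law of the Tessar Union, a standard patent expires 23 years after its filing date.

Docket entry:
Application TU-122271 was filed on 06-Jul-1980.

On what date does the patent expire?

Filing date + 23 years → 6 July 2003.

2003-07-06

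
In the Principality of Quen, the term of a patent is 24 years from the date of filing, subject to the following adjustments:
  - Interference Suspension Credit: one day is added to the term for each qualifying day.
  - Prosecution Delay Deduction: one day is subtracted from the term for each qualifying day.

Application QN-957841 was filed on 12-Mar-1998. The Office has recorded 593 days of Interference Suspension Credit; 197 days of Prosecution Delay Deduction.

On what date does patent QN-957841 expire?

Base term: filing date + 24 years → 12 March 2022.
Interference Suspension Credit: +593 days → 26 October 2023.
Prosecution Delay Deduction: −197 days → 12 April 2023.

2023-04-12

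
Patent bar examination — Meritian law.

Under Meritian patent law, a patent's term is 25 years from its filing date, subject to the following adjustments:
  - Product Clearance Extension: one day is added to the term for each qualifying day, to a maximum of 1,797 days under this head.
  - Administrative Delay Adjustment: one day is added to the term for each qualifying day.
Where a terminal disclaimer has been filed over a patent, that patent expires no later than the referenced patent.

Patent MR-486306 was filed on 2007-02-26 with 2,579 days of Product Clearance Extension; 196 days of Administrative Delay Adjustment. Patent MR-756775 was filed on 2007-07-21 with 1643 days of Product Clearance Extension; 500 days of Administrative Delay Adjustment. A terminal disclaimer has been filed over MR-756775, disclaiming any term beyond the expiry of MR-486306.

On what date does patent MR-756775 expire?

August 11, 2037

Natural term of MR-756775:
  Base: filing + 25 years → 21 July 2032.
  Product Clearance Extension: 1643 days (within the 1797-day cap) → +1643 days → 19 January 2037.
  Administrative Delay Adjustment: +500 days → 3 June 2038.
Expiry of referenced patent MR-486306:
  Base: filing + 25 years → 26 February 2032.
  Product Clearance Extension: 2579 days claimed exceeds the 1797-day cap, so +1797 days → 27 January 2037.
  Administrative Delay Adjustment: +196 days → 11 August 2037.
Terminal disclaimer: MR-756775 expires on the earlier of 3 June 2038 and 11 August 2037.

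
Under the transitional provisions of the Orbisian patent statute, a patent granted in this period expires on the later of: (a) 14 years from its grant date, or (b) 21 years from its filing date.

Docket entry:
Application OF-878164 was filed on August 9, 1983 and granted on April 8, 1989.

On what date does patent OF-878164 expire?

(a) grant + 14 years → 8 April 2003.
(b) filing + 21 years → 9 August 2004.
Later of the two: 9 August 2004.

2004-08-09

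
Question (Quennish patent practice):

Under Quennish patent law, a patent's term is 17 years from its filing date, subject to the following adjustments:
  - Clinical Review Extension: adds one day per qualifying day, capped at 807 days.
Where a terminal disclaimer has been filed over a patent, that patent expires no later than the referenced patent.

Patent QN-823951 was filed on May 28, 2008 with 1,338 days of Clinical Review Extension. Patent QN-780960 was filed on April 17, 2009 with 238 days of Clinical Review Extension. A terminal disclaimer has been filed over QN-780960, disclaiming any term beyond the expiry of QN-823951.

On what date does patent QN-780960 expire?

Natural term of QN-780960:
  Base: filing + 17 years → 17 April 2026.
  Clinical Review Extension: 238 days (within the 807-day cap) → +238 days → 11 December 2026.
Expiry of referenced patent QN-823951:
  Base: filing + 17 years → 28 May 2025.
  Clinical Review Extension: 1338 days claimed exceeds the 807-day cap, so +807 days → 13 August 2027.
Terminal disclaimer: QN-780960 expires on the earlier of 11 December 2026 and 13 August 2027.

2026-12-11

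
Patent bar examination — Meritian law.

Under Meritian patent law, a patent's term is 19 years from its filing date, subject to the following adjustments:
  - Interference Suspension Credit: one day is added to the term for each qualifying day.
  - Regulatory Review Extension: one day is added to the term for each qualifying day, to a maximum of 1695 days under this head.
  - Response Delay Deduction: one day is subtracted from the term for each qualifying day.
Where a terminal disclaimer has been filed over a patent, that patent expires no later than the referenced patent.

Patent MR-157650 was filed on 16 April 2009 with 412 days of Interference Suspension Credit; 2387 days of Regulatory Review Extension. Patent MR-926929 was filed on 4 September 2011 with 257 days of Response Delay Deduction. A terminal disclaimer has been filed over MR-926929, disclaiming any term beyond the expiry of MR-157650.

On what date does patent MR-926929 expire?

Natural term of MR-926929:
  Base: filing + 19 years → 4 September 2030.
  Response Delay Deduction: −257 days → 21 December 2029.
Expiry of referenced patent MR-157650:
  Base: filing + 19 years → 16 April 2028.
  Interference Suspension Credit: +412 days → 2 June 2029.
  Regulatory Review Extension: 2387 days claimed exceeds the 1695-day cap, so +1695 days → 22 January 2034.
Terminal disclaimer: MR-926929 expires on the earlier of 21 December 2029 and 22 January 2034.

December 21, 2029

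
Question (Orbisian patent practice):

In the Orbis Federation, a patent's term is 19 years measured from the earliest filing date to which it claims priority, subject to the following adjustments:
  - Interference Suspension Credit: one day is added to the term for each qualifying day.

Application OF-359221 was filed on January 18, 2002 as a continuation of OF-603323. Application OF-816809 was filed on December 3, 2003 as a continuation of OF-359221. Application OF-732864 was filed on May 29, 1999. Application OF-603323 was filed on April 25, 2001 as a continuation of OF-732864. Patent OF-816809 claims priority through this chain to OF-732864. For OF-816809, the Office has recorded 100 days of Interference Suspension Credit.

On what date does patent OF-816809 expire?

2018-09-06

Earliest priority filing: 29 May 1999.
Base term: 29 May 1999 + 19 years → 29 May 2018.
Interference Suspension Credit: +100 days → 6 September 2018.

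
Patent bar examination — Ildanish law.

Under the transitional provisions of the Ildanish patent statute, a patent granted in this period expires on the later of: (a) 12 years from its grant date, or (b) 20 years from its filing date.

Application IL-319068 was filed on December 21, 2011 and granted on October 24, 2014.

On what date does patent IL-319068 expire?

(a) grant + 12 years → 24 October 2026.
(b) filing + 20 years → 21 December 2031.
Later of the two: 21 December 2031.

2031-12-21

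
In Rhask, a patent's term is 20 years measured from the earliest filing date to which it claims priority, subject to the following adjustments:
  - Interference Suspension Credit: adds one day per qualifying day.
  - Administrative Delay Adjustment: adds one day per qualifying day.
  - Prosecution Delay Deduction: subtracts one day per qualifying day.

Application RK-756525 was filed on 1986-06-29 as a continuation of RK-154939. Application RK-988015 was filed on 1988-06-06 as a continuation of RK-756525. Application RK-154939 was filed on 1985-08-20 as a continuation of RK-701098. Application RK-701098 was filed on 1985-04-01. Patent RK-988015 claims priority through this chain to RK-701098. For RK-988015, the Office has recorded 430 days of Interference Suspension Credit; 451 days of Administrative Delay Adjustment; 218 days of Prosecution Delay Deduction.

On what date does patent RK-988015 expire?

Earliest priority filing: 1 April 1985.
Base term: 1 April 1985 + 20 years → 1 April 2005.
Interference Suspension Credit: +430 days → 5 June 2006.
Administrative Delay Adjustment: +451 days → 30 August 2007.
Prosecution Delay Deduction: −218 days → 24 January 2007.

January 24, 2007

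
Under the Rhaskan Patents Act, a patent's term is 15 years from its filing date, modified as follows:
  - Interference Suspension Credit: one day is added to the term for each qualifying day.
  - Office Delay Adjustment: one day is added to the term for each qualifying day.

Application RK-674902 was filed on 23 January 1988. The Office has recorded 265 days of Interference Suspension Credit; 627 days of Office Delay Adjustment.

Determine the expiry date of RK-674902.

July 3, 2005

Base term: filing date + 15 years → 23 January 2003.
Interference Suspension Credit: +265 days → 15 October 2003.
Office Delay Adjustment: +627 days → 3 July 2005.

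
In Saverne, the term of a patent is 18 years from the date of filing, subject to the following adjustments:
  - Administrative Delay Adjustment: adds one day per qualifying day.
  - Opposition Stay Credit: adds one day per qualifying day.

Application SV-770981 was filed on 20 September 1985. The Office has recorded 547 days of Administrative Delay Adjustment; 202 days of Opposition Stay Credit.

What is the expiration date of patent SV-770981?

Base term: filing date + 18 years → 20 September 2003.
Administrative Delay Adjustment: +547 days → 20 March 2005.
Opposition Stay Credit: +202 days → 8 October 2005.

October 8, 2005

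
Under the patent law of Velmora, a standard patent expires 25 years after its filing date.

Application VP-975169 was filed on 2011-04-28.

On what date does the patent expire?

2036-04-28

Filing date + 25 years → 28 April 2036.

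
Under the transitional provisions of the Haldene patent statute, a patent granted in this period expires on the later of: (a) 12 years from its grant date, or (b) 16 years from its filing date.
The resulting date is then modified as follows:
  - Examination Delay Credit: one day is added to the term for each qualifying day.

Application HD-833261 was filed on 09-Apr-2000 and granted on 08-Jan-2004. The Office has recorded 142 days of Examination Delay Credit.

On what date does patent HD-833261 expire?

(a) grant + 12 years → 8 January 2016.
(b) filing + 16 years → 9 April 2016.
Later of the two: 9 April 2016.
Examination Delay Credit: +142 days → 29 August 2016.

2016-08-29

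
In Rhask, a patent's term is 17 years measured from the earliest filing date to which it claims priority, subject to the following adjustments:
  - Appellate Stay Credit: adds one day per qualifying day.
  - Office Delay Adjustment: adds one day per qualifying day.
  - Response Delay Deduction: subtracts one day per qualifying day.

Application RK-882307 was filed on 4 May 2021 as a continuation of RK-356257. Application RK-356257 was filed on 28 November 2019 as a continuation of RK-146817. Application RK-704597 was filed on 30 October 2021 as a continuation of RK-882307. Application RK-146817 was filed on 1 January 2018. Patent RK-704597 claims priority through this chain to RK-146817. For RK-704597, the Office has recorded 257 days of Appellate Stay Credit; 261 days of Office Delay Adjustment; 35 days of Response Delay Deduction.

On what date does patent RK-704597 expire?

Earliest priority filing: 1 January 2018.
Base term: 1 January 2018 + 17 years → 1 January 2035.
Appellate Stay Credit: +257 days → 15 September 2035.
Office Delay Adjustment: +261 days → 2 June 2036.
Response Delay Deduction: −35 days → 28 April 2036.

April 28, 2036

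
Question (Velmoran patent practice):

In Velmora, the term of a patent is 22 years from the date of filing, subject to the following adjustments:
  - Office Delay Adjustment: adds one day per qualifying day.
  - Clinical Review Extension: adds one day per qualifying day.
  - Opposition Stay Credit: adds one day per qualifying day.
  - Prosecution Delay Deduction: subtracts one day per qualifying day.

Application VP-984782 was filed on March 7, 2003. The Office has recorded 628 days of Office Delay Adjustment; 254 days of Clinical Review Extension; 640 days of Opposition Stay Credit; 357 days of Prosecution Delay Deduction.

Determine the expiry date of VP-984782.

May 15, 2028

Base term: filing date + 22 years → 7 March 2025.
Office Delay Adjustment: +628 days → 25 November 2026.
Clinical Review Extension: +254 days → 6 August 2027.
Opposition Stay Credit: +640 days → 7 May 2029.
Prosecution Delay Deduction: −357 days → 15 May 2028.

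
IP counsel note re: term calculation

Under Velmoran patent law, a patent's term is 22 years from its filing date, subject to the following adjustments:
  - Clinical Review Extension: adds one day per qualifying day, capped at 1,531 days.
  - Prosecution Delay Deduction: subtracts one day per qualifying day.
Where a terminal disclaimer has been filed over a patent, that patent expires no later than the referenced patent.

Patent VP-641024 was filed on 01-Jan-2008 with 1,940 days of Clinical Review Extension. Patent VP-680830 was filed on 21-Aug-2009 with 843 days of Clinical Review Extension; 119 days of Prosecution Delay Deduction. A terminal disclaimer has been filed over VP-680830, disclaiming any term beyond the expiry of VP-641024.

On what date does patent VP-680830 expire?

Natural term of VP-680830:
  Base: filing + 22 years → 21 August 2031.
  Clinical Review Extension: 843 days (within the 1531-day cap) → +843 days → 11 December 2033.
  Prosecution Delay Deduction: −119 days → 14 August 2033.
Expiry of referenced patent VP-641024:
  Base: filing + 22 years → 1 January 2030.
  Clinical Review Extension: 1940 days claimed exceeds the 1531-day cap, so +1531 days → 12 March 2034.
Terminal disclaimer: VP-680830 expires on the earlier of 14 August 2033 and 12 March 2034.

August 14, 2033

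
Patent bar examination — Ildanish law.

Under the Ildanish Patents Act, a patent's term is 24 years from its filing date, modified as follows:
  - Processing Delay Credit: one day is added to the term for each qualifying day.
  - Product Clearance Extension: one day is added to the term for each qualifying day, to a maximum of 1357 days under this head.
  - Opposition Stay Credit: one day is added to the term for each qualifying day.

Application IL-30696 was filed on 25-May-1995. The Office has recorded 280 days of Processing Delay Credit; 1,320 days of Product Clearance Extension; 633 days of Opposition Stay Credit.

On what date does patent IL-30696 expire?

Base term: filing date + 24 years → 25 May 2019.
Processing Delay Credit: +280 days → 29 February 2020.
Product Clearance Extension: 1320 days (within the 1357-day cap) → +1320 days → 11 October 2023.
Opposition Stay Credit: +633 days → 5 July 2025.

July 5, 2025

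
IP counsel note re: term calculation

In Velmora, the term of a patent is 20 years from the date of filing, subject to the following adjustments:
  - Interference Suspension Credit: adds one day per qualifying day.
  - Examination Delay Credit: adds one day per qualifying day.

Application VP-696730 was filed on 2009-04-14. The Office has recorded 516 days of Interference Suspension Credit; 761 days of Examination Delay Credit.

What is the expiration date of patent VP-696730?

Base term: filing date + 20 years → 14 April 2029.
Interference Suspension Credit: +516 days → 12 September 2030.
Examination Delay Credit: +761 days → 12 October 2032.

October 12, 2032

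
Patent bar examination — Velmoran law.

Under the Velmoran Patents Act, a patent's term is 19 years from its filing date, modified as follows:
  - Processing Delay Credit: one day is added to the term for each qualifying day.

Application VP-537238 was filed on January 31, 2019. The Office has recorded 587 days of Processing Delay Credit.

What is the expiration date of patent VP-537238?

Base term: filing date + 19 years → 31 January 2038.
Processing Delay Credit: +587 days → 10 September 2039.

2039-09-10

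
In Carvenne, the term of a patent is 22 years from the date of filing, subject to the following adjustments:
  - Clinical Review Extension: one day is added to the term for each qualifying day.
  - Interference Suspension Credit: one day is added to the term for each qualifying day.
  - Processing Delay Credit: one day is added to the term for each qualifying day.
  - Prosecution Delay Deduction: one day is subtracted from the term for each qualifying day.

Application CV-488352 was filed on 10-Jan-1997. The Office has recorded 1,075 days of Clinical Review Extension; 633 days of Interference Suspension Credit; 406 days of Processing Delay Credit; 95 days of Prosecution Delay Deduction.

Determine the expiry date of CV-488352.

2024-07-21

Base term: filing date + 22 years → 10 January 2019.
Clinical Review Extension: +1075 days → 20 December 2021.
Interference Suspension Credit: +633 days → 14 September 2023.
Processing Delay Credit: +406 days → 24 October 2024.
Prosecution Delay Deduction: −95 days → 21 July 2024.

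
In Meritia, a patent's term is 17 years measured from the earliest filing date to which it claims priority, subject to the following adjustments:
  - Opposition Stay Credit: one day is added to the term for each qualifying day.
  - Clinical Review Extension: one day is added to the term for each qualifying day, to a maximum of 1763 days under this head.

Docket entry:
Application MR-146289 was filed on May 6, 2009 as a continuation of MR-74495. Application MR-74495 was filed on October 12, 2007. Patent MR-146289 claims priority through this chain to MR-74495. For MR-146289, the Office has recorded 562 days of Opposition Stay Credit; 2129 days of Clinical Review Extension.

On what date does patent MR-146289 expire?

Earliest priority filing: 12 October 2007.
Base term: 12 October 2007 + 17 years → 12 October 2024.
Opposition Stay Credit: +562 days → 27 April 2026.
Clinical Review Extension: 2129 days claimed exceeds the 1763-day cap, so +1763 days → 23 February 2031.

February 23, 2031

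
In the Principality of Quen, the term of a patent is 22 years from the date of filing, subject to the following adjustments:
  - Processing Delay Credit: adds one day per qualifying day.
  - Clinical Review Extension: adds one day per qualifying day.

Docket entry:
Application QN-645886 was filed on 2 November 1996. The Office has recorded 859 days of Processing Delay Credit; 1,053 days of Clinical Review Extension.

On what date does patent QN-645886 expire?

Base term: filing date + 22 years → 2 November 2018.
Processing Delay Credit: +859 days → 10 March 2021.
Clinical Review Extension: +1053 days → 27 January 2024.

January 27, 2024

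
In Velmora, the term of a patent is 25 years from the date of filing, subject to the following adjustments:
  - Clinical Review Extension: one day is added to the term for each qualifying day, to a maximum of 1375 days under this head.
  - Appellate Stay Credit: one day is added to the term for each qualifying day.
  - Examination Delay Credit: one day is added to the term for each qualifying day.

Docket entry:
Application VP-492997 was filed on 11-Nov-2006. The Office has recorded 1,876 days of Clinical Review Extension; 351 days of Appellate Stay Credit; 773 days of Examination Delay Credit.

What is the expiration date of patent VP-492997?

2038-09-14

Base term: filing date + 25 years → 11 November 2031.
Clinical Review Extension: 1876 days claimed exceeds the 1375-day cap, so +1375 days → 17 August 2035.
Appellate Stay Credit: +351 days → 2 August 2036.
Examination Delay Credit: +773 days → 14 September 2038.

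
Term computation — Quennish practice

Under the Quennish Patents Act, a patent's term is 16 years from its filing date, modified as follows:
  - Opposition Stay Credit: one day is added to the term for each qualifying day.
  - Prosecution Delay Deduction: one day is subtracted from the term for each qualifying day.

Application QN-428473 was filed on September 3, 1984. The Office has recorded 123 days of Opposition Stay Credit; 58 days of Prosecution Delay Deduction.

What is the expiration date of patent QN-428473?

Base term: filing date + 16 years → 3 September 2000.
Opposition Stay Credit: +123 days → 4 January 2001.
Prosecution Delay Deduction: −58 days → 7 November 2000.

2000-11-07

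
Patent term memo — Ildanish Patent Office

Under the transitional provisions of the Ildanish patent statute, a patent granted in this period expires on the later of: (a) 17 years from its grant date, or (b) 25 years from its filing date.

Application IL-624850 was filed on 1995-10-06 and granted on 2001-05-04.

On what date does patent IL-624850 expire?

October 6, 2020

(a) grant + 17 years → 4 May 2018.
(b) filing + 25 years → 6 October 2020.
Later of the two: 6 October 2020.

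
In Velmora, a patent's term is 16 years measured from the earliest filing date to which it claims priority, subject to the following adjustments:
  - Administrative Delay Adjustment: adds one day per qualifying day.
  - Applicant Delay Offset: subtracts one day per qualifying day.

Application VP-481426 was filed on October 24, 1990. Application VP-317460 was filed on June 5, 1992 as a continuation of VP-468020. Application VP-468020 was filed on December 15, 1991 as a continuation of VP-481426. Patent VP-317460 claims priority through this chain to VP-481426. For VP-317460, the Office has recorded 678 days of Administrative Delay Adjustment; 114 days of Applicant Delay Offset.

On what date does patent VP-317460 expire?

May 10, 2008

Earliest priority filing: 24 October 1990.
Base term: 24 October 1990 + 16 years → 24 October 2006.
Administrative Delay Adjustment: +678 days → 1 September 2008.
Applicant Delay Offset: −114 days → 10 May 2008.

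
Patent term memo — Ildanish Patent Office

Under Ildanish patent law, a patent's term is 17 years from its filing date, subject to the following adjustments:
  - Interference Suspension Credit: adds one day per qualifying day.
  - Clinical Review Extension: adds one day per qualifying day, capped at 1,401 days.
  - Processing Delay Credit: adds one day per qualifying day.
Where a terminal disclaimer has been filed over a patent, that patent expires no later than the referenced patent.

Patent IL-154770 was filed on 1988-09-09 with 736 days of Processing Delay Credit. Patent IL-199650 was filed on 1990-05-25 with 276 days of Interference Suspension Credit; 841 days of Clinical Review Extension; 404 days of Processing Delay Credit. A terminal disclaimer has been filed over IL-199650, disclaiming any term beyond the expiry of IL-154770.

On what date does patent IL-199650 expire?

September 15, 2007

Natural term of IL-199650:
  Base: filing + 17 years → 25 May 2007.
  Interference Suspension Credit: +276 days → 25 February 2008.
  Clinical Review Extension: 841 days (within the 1401-day cap) → +841 days → 15 June 2010.
  Processing Delay Credit: +404 days → 24 July 2011.
Expiry of referenced patent IL-154770:
  Base: filing + 17 years → 9 September 2005.
  Processing Delay Credit: +736 days → 15 September 2007.
Terminal disclaimer: IL-199650 expires on the earlier of 24 July 2011 and 15 September 2007.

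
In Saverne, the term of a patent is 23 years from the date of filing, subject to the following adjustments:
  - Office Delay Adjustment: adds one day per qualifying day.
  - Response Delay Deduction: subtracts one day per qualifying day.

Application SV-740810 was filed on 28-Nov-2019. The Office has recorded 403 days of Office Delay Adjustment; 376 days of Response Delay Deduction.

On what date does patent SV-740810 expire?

Base term: filing date + 23 years → 28 November 2042.
Office Delay Adjustment: +403 days → 5 January 2044.
Response Delay Deduction: −376 days → 25 December 2042.

December 25, 2042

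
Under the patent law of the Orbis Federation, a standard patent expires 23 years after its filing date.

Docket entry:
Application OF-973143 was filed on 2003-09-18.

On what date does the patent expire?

Filing date + 23 years → 18 September 2026.

2026-09-18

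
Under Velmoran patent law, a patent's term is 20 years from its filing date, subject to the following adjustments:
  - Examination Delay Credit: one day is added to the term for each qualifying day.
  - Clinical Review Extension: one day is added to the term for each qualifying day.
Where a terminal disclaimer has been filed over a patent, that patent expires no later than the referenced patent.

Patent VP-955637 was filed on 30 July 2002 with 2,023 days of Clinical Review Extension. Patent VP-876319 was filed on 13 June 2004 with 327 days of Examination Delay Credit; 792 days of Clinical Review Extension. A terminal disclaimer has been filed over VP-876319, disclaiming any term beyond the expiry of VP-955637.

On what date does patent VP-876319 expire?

2027-07-07

Natural term of VP-876319:
  Base: filing + 20 years → 13 June 2024.
  Examination Delay Credit: +327 days → 6 May 2025.
  Clinical Review Extension: +792 days → 7 July 2027.
Expiry of referenced patent VP-955637:
  Base: filing + 20 years → 30 July 2022.
  Clinical Review Extension: +2023 days → 12 February 2028.
Terminal disclaimer: VP-876319 expires on the earlier of 7 July 2027 and 12 February 2028.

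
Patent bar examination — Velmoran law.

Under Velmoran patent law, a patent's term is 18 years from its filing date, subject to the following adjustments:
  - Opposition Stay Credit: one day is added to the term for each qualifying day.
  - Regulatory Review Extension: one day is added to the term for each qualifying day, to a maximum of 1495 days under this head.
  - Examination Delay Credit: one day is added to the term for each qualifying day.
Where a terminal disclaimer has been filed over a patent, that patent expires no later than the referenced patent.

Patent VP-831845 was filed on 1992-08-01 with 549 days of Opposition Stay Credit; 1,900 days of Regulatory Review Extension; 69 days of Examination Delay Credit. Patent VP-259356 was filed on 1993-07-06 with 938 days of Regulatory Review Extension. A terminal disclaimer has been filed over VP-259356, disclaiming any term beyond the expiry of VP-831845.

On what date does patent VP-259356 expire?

Natural term of VP-259356:
  Base: filing + 18 years → 6 July 2011.
  Regulatory Review Extension: 938 days (within the 1495-day cap) → +938 days → 29 January 2014.
Expiry of referenced patent VP-831845:
  Base: filing + 18 years → 1 August 2010.
  Opposition Stay Credit: +549 days → 1 February 2012.
  Regulatory Review Extension: 1900 days claimed exceeds the 1495-day cap, so +1495 days → 6 March 2016.
  Examination Delay Credit: +69 days → 14 May 2016.
Terminal disclaimer: VP-259356 expires on the earlier of 29 January 2014 and 14 May 2016.

2014-01-29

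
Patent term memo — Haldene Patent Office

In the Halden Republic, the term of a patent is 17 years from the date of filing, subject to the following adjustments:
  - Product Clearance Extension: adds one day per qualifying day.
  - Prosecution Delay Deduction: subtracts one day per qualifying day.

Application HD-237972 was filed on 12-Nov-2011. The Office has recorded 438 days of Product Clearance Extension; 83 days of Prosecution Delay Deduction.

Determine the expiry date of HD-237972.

2029-11-02

Base term: filing date + 17 years → 12 November 2028.
Product Clearance Extension: +438 days → 24 January 2030.
Prosecution Delay Deduction: −83 days → 2 November 2029.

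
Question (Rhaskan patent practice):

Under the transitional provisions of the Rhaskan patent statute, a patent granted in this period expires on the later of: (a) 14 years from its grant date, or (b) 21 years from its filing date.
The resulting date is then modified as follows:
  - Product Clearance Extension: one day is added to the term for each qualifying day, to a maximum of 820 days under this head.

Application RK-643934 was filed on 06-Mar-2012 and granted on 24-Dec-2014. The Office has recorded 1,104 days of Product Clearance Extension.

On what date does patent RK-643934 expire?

2035-06-04

(a) grant + 14 years → 24 December 2028.
(b) filing + 21 years → 6 March 2033.
Later of the two: 6 March 2033.
Product Clearance Extension: 1104 days claimed exceeds the 820-day cap, so +820 days → 4 June 2035.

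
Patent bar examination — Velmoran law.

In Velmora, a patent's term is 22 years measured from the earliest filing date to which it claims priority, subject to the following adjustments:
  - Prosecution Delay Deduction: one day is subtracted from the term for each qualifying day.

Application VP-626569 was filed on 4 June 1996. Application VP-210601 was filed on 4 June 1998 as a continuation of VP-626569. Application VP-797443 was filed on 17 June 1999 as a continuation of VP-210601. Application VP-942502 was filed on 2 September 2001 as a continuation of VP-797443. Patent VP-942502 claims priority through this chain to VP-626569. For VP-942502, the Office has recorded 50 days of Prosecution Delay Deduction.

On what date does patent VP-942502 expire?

2018-04-15

Earliest priority filing: 4 June 1996.
Base term: 4 June 1996 + 22 years → 4 June 2018.
Prosecution Delay Deduction: −50 days → 15 April 2018.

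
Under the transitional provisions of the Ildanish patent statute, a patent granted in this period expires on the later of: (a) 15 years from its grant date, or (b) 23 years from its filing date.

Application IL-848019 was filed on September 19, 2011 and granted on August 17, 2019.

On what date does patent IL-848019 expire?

2034-09-19

(a) grant + 15 years → 17 August 2034.
(b) filing + 23 years → 19 September 2034.
Later of the two: 19 September 2034.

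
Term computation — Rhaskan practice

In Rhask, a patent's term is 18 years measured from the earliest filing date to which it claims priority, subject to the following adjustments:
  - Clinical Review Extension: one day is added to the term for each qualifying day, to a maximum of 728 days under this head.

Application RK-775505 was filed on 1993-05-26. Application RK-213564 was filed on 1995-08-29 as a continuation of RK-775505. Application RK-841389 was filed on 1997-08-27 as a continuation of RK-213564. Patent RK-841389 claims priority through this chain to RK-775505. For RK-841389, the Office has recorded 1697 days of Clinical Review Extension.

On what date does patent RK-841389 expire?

2013-05-23

Earliest priority filing: 26 May 1993.
Base term: 26 May 1993 + 18 years → 26 May 2011.
Clinical Review Extension: 1697 days claimed exceeds the 728-day cap, so +728 days → 23 May 2013.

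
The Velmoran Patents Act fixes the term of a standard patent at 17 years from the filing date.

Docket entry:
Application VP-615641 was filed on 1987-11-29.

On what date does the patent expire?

November 29, 2004

Filing date + 17 years → 29 November 2004.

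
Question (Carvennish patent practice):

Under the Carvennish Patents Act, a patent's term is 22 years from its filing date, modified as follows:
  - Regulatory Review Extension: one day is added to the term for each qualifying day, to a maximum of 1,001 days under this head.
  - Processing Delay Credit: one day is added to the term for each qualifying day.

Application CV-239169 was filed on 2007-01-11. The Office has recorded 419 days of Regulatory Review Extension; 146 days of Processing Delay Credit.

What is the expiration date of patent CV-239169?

Base term: filing date + 22 years → 11 January 2029.
Regulatory Review Extension: 419 days (within the 1001-day cap) → +419 days → 6 March 2030.
Processing Delay Credit: +146 days → 30 July 2030.

July 30, 2030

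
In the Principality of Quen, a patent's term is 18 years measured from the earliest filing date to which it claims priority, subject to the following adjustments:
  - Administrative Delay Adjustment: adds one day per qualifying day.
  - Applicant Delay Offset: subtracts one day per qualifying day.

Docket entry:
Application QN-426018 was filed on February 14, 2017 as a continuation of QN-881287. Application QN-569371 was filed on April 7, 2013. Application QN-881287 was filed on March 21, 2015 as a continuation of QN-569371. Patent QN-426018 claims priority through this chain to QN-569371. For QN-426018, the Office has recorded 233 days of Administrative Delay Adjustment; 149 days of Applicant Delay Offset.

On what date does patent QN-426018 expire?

2031-06-30

Earliest priority filing: 7 April 2013.
Base term: 7 April 2013 + 18 years → 7 April 2031.
Administrative Delay Adjustment: +233 days → 26 November 2031.
Applicant Delay Offset: −149 days → 30 June 2031.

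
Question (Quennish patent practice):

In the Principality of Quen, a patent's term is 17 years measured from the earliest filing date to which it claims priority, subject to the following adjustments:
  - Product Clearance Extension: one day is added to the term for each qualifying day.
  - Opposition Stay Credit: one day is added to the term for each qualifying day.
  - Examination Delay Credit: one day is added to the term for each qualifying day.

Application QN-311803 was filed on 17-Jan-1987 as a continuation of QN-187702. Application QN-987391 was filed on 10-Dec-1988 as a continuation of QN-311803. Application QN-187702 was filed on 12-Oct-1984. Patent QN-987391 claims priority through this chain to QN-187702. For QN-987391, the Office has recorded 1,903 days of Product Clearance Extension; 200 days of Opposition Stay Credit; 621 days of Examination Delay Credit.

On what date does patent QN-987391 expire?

Earliest priority filing: 12 October 1984.
Base term: 12 October 1984 + 17 years → 12 October 2001.
Product Clearance Extension: +1903 days → 28 December 2006.
Opposition Stay Credit: +200 days → 16 July 2007.
Examination Delay Credit: +621 days → 28 March 2009.

March 28, 2009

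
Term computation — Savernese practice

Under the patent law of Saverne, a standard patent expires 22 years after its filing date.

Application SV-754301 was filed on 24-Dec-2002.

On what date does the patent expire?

December 24, 2024

Filing date + 22 years → 24 December 2024.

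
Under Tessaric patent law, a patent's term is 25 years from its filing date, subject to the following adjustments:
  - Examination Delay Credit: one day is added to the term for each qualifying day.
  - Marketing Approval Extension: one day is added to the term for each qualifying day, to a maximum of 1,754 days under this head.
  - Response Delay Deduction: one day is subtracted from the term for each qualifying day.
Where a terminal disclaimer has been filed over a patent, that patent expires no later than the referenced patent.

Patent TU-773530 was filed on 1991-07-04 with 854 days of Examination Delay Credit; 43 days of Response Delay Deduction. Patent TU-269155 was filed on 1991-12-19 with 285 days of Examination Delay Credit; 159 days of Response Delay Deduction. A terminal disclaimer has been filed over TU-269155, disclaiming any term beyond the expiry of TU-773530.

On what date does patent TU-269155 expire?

Natural term of TU-269155:
  Base: filing + 25 years → 19 December 2016.
  Examination Delay Credit: +285 days → 30 September 2017.
  Response Delay Deduction: −159 days → 24 April 2017.
Expiry of referenced patent TU-773530:
  Base: filing + 25 years → 4 July 2016.
  Examination Delay Credit: +854 days → 5 November 2018.
  Response Delay Deduction: −43 days → 23 September 2018.
Terminal disclaimer: TU-269155 expires on the earlier of 24 April 2017 and 23 September 2018.

2017-04-24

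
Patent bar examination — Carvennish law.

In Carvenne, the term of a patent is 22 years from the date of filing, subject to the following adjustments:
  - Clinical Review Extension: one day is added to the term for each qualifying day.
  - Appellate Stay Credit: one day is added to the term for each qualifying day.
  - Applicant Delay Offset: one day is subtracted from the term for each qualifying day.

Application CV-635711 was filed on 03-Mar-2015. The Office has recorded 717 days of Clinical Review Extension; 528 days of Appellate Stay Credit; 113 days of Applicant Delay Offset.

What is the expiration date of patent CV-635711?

2040-04-08

Base term: filing date + 22 years → 3 March 2037.
Clinical Review Extension: +717 days → 18 February 2039.
Appellate Stay Credit: +528 days → 30 July 2040.
Applicant Delay Offset: −113 days → 8 April 2040.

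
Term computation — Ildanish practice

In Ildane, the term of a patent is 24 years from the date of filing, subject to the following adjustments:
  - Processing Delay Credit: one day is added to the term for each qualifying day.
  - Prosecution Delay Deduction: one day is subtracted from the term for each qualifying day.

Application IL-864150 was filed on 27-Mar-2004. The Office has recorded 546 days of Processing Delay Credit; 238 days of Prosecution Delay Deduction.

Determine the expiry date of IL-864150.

2029-01-29

Base term: filing date + 24 years → 27 March 2028.
Processing Delay Credit: +546 days → 24 September 2029.
Prosecution Delay Deduction: −238 days → 29 January 2029.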